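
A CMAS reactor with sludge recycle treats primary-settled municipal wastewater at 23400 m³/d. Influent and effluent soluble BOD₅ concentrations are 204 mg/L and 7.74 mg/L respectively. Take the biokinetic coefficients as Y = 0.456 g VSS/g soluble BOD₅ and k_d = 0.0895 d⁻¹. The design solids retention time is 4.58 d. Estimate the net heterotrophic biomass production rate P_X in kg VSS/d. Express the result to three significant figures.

Observed yield with endogenous decay: Y_obs = Y / (1 + k_d·θ_c) = 0.456 / (1 + 0.0895 × 4.58) = 0.456 / 1.410 = 0.3234 g VSS/g soluble BOD₅.
Q·(S₀ − S) = 23400 × (204 − 7.74) × 10⁻³ = 4592 kg/d removed.
So the net sludge growth is P_X = 0.3234 × 4592 = 1485 kg VSS/d.

P_X ≈ 1490 kg VSS/d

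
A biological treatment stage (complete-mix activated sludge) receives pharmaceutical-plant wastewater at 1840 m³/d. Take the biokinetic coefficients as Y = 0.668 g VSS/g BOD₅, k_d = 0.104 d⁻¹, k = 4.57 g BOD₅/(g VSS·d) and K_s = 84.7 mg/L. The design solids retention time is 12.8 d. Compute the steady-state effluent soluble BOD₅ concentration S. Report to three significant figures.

S ≈ 5.37 mg/L

Effluent substrate depends only on kinetics and SRT: S = K_s(1 + k_d θ_c) / [θ_c(Yk − k_d) − 1] = 84.7 × (1 + 0.104 × 12.8) / [12.8 × (0.668 × 4.57 − 0.104) − 1] = 197.5 / 36.74 = 5.374 mg/L.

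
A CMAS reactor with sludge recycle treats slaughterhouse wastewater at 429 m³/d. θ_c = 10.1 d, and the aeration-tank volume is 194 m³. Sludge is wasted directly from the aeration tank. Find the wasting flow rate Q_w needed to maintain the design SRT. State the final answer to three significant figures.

Wasting from the aeration tank: Q_w = V / θ_c = 194.0 / 10.1 = 19.21 m³/d.

Q_w ≈ 19.2 m³/d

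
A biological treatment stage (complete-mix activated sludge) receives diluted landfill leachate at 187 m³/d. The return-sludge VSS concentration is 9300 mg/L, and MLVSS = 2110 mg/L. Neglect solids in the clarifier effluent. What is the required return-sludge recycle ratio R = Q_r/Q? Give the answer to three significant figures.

R = Q_r/Q = X/(X_r − X) = 2110 / (9300 − 2110) = 0.2935.

R ≈ 0.293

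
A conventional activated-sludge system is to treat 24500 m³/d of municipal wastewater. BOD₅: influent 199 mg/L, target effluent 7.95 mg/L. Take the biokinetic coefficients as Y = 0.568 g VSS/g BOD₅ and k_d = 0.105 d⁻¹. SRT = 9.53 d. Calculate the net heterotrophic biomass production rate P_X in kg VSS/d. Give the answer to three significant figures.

P_X ≈ 1330 kg VSS/d

Y_obs = Y / (1 + k_d θ_c) = 0.568 / (1 + 0.105 × 9.53) = 0.568 / 2.001 = 0.2839.
Substrate removed = Q·(S₀ − S) = 24500 m³/d × (199 − 7.95) g/m³ = 4.68×10^6 g/d = 4681 kg/d.
Net biomass production P_X = Y_obs × Q·(S₀ − S) = 0.2839 × 4681 = 1329 kg VSS/d.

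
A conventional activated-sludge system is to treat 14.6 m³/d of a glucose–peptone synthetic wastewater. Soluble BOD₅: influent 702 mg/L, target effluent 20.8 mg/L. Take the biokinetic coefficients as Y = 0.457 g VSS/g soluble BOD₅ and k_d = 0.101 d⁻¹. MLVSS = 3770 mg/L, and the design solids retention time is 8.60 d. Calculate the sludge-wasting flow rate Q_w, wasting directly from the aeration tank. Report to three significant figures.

Q_w ≈ 0.645 m³/d

Rearranging the biomass balance for a CMAS with decay, V = Y·Q·ΔS·θ_c / [X·(1+k_d θ_c)] = 0.457 × 14.6 × (702 − 20.8) × 8.60 / [3770 × (1 + 0.101 × 8.60)] = 3.91×10^4 / 7045 = 5.549 m³.
With mixed-liquor wasting, θ_c = V/Q_w, so Q_w = V/θ_c = 5.549/8.60 = 0.6452 m³/d.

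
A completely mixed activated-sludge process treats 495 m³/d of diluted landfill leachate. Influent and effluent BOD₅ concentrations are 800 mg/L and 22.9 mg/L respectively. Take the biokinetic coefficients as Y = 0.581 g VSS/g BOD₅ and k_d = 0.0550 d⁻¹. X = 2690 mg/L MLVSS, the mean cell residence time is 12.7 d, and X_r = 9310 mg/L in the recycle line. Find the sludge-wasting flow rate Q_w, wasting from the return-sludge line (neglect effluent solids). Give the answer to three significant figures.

Q_w ≈ 14.1 m³/d

Steady-state biomass mass balance: V·X·(1 + k_d·θ_c) = Y·Q·(S₀ − S)·θ_c, so V = 0.581 × 495 × (800 − 22.9) × 12.7 / [2690 × (1 + 0.0550 × 12.7)] = 2.84×10^6 / 4569 = 621.2 m³.
Q_w = (V·X)/(θ_c X_r) = 621.2 × 2690 / (12.7 × 9310) = 14.13 m³/d.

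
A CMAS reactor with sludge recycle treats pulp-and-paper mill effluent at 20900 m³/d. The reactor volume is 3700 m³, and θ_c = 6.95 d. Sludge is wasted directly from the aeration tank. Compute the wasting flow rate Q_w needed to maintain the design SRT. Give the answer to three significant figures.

Q_w ≈ 532 m³/d

For wasting at MLVSS concentration, Q_w = V/θ_c = 3700/6.95 = 532.4 m³/d.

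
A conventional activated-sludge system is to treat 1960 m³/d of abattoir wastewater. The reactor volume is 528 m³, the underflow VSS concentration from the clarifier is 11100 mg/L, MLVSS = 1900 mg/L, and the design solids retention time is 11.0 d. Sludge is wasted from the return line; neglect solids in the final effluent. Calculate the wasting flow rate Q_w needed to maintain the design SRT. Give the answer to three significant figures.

Wasting from the return line (neglecting effluent solids): Q_w = V·X / (θ_c·X_r) = 528.0 × 1900 / (11.0 × 11100) = 8.216 m³/d.

Q_w ≈ 8.22 m³/d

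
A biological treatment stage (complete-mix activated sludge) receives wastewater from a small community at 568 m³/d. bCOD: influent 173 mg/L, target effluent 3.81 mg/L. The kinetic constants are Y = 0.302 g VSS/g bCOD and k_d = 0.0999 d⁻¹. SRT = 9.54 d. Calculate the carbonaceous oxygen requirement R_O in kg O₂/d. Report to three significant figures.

R_O ≈ 75.0 kg O₂/d

Observed yield with endogenous decay: Y_obs = Y / (1 + k_d·θ_c) = 0.302 / (1 + 0.0999 × 9.54) = 0.302 / 1.953 = 0.1546 g VSS/g bCOD.
Substrate removed = Q·(S₀ − S) = 568 m³/d × (173 − 3.81) g/m³ = 9.61×10^4 g/d = 96.10 kg/d.
Biomass synthesised: P_X = Y_obs × 96.10 = 14.86 kg VSS/d.
Carbonaceous O₂ demand = substrate oxidised − cell-mass equivalent = 96.10 − 1.42 × 14.86 = 75.00 kg O₂/d.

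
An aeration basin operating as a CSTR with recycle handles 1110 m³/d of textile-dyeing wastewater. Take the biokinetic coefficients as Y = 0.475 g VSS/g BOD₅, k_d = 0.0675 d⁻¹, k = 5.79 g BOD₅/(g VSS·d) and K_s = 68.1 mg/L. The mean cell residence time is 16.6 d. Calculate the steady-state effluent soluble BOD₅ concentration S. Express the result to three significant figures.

For a completely mixed reactor with recycle the Lawrence–McCarty relation gives S = K_s·(1 + k_d·θ_c) / [θ_c·(Y·k − k_d) − 1] = 68.1 × (1 + 0.0675 × 16.6) / [16.6 × (0.475 × 5.79 − 0.0675) − 1] = 144.4 / 43.53 = 3.317 mg/L.

S ≈ 3.32 mg/L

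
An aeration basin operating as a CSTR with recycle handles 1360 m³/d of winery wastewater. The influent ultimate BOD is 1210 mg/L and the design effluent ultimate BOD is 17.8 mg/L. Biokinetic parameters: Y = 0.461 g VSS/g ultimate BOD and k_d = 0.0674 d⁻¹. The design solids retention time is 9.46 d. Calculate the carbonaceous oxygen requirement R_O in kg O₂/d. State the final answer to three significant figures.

R_O ≈ 973 kg O₂/d

The observed yield is Y_obs = Y/(1 + k_d·θ_c) = 0.461 / (1 + 0.0674 × 9.46) = 0.461 / 1.638 = 0.2815 g VSS per g ultimate BOD removed.
Q·(S₀ − S) = 1360 × (1210 − 17.8) × 10⁻³ = 1621 kg/d removed.
Net sludge production P_X = 0.2815 × 1621 = 456.4 kg VSS/d.
R_O = Q·(S₀ − S) − 1.42·P_X = 1621 − 1.42 × 456.4 = 973.3 kg O₂/d.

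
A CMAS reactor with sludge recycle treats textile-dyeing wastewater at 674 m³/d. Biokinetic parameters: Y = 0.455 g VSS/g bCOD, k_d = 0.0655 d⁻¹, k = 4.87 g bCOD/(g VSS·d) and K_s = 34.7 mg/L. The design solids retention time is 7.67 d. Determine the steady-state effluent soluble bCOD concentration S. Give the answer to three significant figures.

Effluent substrate depends only on kinetics and SRT: S = K_s(1 + k_d θ_c) / [θ_c(Yk − k_d) − 1] = 34.7 × (1 + 0.0655 × 7.67) / [7.67 × (0.455 × 4.87 − 0.0655) − 1] = 52.13 / 15.49 = 3.365 mg/L.

S ≈ 3.36 mg/L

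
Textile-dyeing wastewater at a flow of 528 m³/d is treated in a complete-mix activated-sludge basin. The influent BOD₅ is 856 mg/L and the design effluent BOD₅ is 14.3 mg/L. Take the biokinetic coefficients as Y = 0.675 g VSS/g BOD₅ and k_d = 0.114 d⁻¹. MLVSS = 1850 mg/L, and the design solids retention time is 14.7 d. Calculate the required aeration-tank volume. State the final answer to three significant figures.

Rearranging the biomass balance for a CMAS with decay, V = Y·Q·ΔS·θ_c / [X·(1+k_d θ_c)] = 0.675 × 528 × (856 − 14.3) × 14.7 / [1850 × (1 + 0.114 × 14.7)] = 4.41×10^6 / 4950 = 890.8 m³.

V ≈ 891 m³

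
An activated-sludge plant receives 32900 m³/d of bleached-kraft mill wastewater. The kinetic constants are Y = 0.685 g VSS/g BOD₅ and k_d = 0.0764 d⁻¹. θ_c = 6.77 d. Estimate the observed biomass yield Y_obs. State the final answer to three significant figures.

The observed yield is Y_obs = Y/(1 + k_d·θ_c) = 0.685 / (1 + 0.0764 × 6.77) = 0.685 / 1.517 = 0.4515 g VSS per g BOD₅ removed.

Y_obs ≈ 0.451 g VSS/g BOD₅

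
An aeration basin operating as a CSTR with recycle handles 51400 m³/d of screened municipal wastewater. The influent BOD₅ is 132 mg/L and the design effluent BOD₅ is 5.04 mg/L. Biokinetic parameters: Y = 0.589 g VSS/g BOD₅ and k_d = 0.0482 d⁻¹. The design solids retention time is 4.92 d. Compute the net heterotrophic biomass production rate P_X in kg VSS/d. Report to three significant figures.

Correct the yield for decay: Y_obs = Y/(1 + k_d θ_c) = 0.589 / (1 + 0.0482 × 4.92) = 0.589 / 1.237 = 0.4761.
Mass of BOD₅ removed per day: Q(S₀ − S) = 51400 × 127.0 g/m³ = 6526 kg/d.
Biomass produced: P_X = Y_obs·Q·ΔS = 0.4761 × 6526 ≈ 3107 kg VSS/d.

P_X ≈ 3110 kg VSS/d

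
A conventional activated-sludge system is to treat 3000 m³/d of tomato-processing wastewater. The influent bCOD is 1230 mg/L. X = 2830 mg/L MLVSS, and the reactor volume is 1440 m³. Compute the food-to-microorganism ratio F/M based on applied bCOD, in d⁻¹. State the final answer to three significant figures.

Food-to-microorganism ratio F/M = Q S₀ / (V X) = 3000 × 1230 / (1440 × 2830) = 0.9055 d⁻¹.

F/M ≈ 0.905 d⁻¹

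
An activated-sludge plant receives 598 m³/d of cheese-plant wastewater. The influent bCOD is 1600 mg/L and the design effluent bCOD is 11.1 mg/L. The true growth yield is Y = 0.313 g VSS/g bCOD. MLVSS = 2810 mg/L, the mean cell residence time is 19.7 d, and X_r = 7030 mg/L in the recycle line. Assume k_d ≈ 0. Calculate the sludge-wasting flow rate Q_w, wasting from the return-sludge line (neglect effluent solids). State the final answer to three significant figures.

Q_w ≈ 42.3 m³/d

With k_d = 0 the design equation reduces to V = Y Q (S₀−S) θ_c / X = 0.313 × 598 × (1600 − 11.1) × 19.7 / 2810 = 2085 m³.
θ_c = V·X/(Q_w·X_r) when wasting from the recycle, so Q_w = V·X/(θ_c·X_r) = 2085 × 2810 / (19.7 × 7030) = 42.30 m³/d.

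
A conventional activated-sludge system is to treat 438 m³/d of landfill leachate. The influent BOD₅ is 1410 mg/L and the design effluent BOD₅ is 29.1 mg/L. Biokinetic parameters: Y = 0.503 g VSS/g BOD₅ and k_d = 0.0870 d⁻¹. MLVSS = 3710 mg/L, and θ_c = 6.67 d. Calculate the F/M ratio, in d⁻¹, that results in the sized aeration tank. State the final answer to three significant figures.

Rearranging the biomass balance for a CMAS with decay, V = Y·Q·ΔS·θ_c / [X·(1+k_d θ_c)] = 0.503 × 438 × (1410 − 29.1) × 6.67 / [3710 × (1 + 0.0870 × 6.67)] = 2.03×10^6 / 5863 = 346.1 m³.
F/M = applied load / biomass = Q·S₀/(V·X) = 438 × 1410 / (346.1 × 3710) = 0.4809 d⁻¹.

F/M ≈ 0.481 d⁻¹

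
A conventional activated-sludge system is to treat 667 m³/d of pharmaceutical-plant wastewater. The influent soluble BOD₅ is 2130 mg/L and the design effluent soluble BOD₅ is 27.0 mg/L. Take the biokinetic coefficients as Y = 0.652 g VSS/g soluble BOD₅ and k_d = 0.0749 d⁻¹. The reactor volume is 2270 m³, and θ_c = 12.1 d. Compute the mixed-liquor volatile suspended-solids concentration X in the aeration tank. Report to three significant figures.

X ≈ 2560 mg/L

X = Y·Q·ΔS·θ_c / [V·(1 + k_d θ_c)] = 0.652 × 667 × (2130 − 27.0) × 12.1 / [2270 × (1 + 0.0749 × 12.1)] = 2557 mg/L.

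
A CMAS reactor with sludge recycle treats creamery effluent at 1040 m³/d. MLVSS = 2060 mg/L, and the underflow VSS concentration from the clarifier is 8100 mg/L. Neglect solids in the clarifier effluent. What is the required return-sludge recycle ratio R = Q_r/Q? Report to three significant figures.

Solids balance on the clarifier gives (1+R)X = R·X_r, so R = X/(X_r − X) = 2060 / (8100 − 2060) = 0.3411.

R ≈ 0.341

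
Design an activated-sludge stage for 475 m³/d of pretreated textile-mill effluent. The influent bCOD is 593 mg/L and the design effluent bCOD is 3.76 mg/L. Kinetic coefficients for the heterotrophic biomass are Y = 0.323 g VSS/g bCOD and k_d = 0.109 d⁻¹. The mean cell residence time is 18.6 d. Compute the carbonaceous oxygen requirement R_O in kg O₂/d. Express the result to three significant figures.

Correct the yield for decay: Y_obs = Y/(1 + k_d θ_c) = 0.323 / (1 + 0.109 × 18.6) = 0.323 / 3.027 = 0.1067.
ΔS = 593 − 3.76 = 589.2 mg/L, so the substrate removal rate is 475 × 589.2/1000 = 279.9 kg bCOD/d.
Biomass synthesised: P_X = Y_obs × 279.9 = 29.86 kg VSS/d.
R_O = Q·(S₀ − S) − 1.42·P_X = 279.9 − 1.42 × 29.86 = 237.5 kg O₂/d.

R_O ≈ 237 kg O₂/d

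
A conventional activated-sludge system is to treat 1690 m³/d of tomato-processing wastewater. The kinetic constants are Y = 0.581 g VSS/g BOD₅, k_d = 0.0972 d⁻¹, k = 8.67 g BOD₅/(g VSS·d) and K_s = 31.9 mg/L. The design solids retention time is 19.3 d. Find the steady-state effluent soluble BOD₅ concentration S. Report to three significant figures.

S ≈ 0.972 mg/L

Effluent substrate depends only on kinetics and SRT: S = K_s(1 + k_d θ_c) / [θ_c(Yk − k_d) − 1] = 31.9 × (1 + 0.0972 × 19.3) / [19.3 × (0.581 × 8.67 − 0.0972) − 1] = 91.74 / 94.34 = 0.9724 mg/L.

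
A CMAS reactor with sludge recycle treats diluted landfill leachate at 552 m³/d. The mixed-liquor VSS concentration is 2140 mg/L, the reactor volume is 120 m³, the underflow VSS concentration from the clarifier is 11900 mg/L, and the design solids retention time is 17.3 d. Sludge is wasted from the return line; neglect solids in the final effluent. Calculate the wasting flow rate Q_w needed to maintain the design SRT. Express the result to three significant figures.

Q_w ≈ 1.25 m³/d

Wasting from the return line (neglecting effluent solids): Q_w = V·X / (θ_c·X_r) = 120.0 × 2140 / (17.3 × 11900) = 1.247 m³/d.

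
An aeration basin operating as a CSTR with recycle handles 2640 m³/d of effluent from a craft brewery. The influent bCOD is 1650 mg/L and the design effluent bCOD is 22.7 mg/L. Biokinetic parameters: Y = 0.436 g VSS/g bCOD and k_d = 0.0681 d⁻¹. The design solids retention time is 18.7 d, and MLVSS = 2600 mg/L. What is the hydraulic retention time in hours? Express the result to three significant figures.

Steady-state biomass mass balance: V·X·(1 + k_d·θ_c) = Y·Q·(S₀ − S)·θ_c, so V = 0.436 × 2640 × (1650 − 22.7) × 18.7 / [2600 × (1 + 0.0681 × 18.7)] = 3.5×10^7 / 5911 = 5926 m³.
Hydraulic retention time τ = V/Q = 5926 / 2640 = 2.245 d = 53.87 h.

τ ≈ 53.9 h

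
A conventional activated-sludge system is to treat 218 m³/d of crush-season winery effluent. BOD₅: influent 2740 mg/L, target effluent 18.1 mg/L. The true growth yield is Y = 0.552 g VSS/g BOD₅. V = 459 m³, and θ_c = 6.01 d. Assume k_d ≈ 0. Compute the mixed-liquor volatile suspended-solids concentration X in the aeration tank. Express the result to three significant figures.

Without decay, X = Y Q (S₀−S) θ_c / V = 0.552 × 218 × (2740 − 18.1) × 6.01 / 459 = 4289 mg/L.

X ≈ 4290 mg/L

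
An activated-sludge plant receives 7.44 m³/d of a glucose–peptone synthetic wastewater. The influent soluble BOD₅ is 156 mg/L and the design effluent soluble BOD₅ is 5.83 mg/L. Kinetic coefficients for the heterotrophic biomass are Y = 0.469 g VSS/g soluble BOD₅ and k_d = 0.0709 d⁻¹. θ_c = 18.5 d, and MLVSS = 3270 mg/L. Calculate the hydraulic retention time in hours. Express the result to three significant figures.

Steady-state biomass mass balance: V·X·(1 + k_d·θ_c) = Y·Q·(S₀ − S)·θ_c, so V = 0.469 × 7.44 × (156 − 5.83) × 18.5 / [3270 × (1 + 0.0709 × 18.5)] = 9.69×10^3 / 7559 = 1.282 m³.
HRT = V/Q = 1.282 m³ / 7.44 m³·d⁻¹ = 0.1724 d × 24 = 4.137 h.

τ ≈ 4.14 h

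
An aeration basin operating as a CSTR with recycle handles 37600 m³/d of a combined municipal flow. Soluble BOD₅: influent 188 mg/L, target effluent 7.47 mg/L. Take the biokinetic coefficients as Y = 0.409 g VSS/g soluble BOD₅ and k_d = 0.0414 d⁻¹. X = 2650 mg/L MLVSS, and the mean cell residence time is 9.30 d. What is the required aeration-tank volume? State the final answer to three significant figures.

Rearranging the biomass balance for a CMAS with decay, V = Y·Q·ΔS·θ_c / [X·(1+k_d θ_c)] = 0.409 × 37600 × (188 − 7.47) × 9.30 / [2650 × (1 + 0.0414 × 9.30)] = 2.58×10^7 / 3670 = 7035 m³.

V ≈ 7030 m³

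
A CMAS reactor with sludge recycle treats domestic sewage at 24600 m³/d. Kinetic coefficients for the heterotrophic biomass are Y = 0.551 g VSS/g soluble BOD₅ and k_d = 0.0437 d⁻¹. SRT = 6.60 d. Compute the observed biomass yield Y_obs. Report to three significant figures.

Y_obs ≈ 0.428 g VSS/g soluble BOD₅

Correct the yield for decay: Y_obs = Y/(1 + k_d θ_c) = 0.551 / (1 + 0.0437 × 6.60) = 0.551 / 1.288 = 0.4277.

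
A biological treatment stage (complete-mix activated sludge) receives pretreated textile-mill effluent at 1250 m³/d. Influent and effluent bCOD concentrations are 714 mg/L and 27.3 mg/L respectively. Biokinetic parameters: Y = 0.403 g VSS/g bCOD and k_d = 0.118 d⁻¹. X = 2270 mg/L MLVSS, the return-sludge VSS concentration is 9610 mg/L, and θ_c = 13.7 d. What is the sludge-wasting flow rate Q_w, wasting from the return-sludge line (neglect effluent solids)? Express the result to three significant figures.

Q_w ≈ 13.8 m³/d

Steady-state biomass mass balance: V·X·(1 + k_d·θ_c) = Y·Q·(S₀ − S)·θ_c, so V = 0.403 × 1250 × (714 − 27.3) × 13.7 / [2270 × (1 + 0.118 × 13.7)] = 4.74×10^6 / 5940 = 797.9 m³.
Wasting from the return line (neglecting effluent solids): Q_w = V·X / (θ_c·X_r) = 797.9 × 2270 / (13.7 × 9610) = 13.76 m³/d.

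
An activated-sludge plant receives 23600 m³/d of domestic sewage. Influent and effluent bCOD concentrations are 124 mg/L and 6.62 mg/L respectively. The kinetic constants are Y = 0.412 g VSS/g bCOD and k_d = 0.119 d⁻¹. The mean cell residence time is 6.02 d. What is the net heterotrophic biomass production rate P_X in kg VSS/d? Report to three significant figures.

Observed yield with endogenous decay: Y_obs = Y / (1 + k_d·θ_c) = 0.412 / (1 + 0.119 × 6.02) = 0.412 / 1.716 = 0.2400 g VSS/g bCOD.
Q·(S₀ − S) = 23600 × (124 − 6.62) × 10⁻³ = 2770 kg/d removed.
Biomass produced: P_X = Y_obs·Q·ΔS = 0.2400 × 2770 ≈ 665.0 kg VSS/d.

P_X ≈ 665 kg VSS/d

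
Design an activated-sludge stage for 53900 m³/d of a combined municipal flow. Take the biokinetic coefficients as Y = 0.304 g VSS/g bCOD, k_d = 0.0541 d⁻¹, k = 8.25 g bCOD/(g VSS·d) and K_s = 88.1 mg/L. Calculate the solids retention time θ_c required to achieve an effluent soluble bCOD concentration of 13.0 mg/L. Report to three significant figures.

Specific growth rate at S = 13.0 mg/L: μ = YkS/(K_s+S) = 0.304·8.25·13.0/(88.1+13.0) = 0.3225 d⁻¹.
Then 1/θ_c = μ − k_d = 0.3225 − 0.0541 = 0.2684 d⁻¹, giving θ_c = 3.726 d.

θ_c ≈ 3.73 d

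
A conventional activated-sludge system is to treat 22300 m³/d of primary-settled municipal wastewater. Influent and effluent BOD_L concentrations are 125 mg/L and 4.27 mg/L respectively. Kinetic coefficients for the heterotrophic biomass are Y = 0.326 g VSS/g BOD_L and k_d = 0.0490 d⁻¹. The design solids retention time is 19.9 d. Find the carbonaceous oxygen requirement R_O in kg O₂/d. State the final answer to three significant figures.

Y_obs = Y / (1 + k_d θ_c) = 0.326 / (1 + 0.0490 × 19.9) = 0.326 / 1.975 = 0.1651.
ΔS = 125 − 4.27 = 120.7 mg/L, so the substrate removal rate is 22300 × 120.7/1000 = 2692 kg BOD_L/d.
Net sludge production P_X = 0.1651 × 2692 = 444.4 kg VSS/d.
Carbonaceous O₂ demand = substrate oxidised − cell-mass equivalent = 2692 − 1.42 × 444.4 = 2061 kg O₂/d.

R_O ≈ 2060 kg O₂/d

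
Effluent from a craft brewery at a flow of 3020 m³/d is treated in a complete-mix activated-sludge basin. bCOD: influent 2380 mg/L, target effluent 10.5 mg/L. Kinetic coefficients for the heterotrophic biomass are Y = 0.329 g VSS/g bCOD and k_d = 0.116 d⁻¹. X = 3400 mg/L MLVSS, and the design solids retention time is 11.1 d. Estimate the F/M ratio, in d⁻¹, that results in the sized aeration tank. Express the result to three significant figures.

From the SRT design equation V = Y Q (S₀−S) θ_c / [X (1 + k_d θ_c)] = 0.329 × 3020 × (2380 − 10.5) × 11.1 / [3400 × (1 + 0.116 × 11.1)] = 2.61×10^7 / 7778 = 3360 m³.
F/M = applied load / biomass = Q·S₀/(V·X) = 3020 × 2380 / (3360 × 3400) = 0.6292 d⁻¹.

F/M ≈ 0.629 d⁻¹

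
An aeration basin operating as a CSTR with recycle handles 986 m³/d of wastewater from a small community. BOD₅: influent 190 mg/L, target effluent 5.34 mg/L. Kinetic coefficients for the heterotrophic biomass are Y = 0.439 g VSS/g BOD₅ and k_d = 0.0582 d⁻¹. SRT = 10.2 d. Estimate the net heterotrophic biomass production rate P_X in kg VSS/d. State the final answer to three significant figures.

Correct the yield for decay: Y_obs = Y/(1 + k_d θ_c) = 0.439 / (1 + 0.0582 × 10.2) = 0.439 / 1.594 = 0.2755.
Substrate removed = Q·(S₀ − S) = 986 m³/d × (190 − 5.34) g/m³ = 1.82×10^5 g/d = 182.1 kg/d.
P_X = Y_obs · Q(S₀ − S) = 0.2755 × 182.1 = 50.16 kg VSS/d.

P_X ≈ 50.2 kg VSS/d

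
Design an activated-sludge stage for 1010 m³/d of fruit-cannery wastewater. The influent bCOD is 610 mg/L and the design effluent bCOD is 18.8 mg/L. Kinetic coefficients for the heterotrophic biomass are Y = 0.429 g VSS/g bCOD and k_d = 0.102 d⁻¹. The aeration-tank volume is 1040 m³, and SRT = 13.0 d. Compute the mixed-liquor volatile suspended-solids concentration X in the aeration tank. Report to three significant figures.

From V·X·(1 + k_d·θ_c) = Y·Q·(S₀ − S)·θ_c: X = 0.429 × 1010 × (610 − 18.8) × 13.0 / [1040 × (1 + 0.102 × 13.0)] = 1377 mg/L.

X ≈ 1380 mg/L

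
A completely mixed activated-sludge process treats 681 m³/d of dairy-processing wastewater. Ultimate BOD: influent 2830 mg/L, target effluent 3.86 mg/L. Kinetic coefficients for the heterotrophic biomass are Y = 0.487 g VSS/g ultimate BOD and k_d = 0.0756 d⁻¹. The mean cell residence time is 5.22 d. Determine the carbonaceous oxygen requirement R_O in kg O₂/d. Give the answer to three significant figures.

Y_obs = Y / (1 + k_d θ_c) = 0.487 / (1 + 0.0756 × 5.22) = 0.487 / 1.395 = 0.3492.
ΔS = 2830 − 3.86 = 2826 mg/L, so the substrate removal rate is 681 × 2826/1000 = 1925 kg ultimate BOD/d.
Net sludge production P_X = 0.3492 × 1925 = 672.1 kg VSS/d.
R_O = Q·ΔS − 1.42 P_X = 1925 − 954.3 = 970.3 kg O₂/d.

R_O ≈ 970 kg O₂/d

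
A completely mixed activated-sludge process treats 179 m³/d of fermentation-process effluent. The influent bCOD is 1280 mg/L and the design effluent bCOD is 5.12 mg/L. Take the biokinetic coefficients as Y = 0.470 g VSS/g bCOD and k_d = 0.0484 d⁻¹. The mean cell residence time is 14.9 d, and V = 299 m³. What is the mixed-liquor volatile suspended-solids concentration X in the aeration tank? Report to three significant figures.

Solving the biomass balance for X: X = Y Q (S₀−S) θ_c / [V (1+k_d θ_c)] = 0.470 × 179 × (1280 − 5.12) × 14.9 / [299 × (1 + 0.0484 × 14.9)] = 3105 mg/L.

X ≈ 3110 mg/L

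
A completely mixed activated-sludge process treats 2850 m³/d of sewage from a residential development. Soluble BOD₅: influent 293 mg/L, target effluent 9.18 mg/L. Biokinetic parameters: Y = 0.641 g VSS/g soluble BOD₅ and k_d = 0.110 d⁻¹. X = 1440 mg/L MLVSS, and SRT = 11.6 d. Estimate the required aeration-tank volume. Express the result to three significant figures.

Rearranging the biomass balance for a CMAS with decay, V = Y·Q·ΔS·θ_c / [X·(1+k_d θ_c)] = 0.641 × 2850 × (293 − 9.18) × 11.6 / [1440 × (1 + 0.110 × 11.6)] = 6.01×10^6 / 3277 = 1835 m³.

V ≈ 1840 m³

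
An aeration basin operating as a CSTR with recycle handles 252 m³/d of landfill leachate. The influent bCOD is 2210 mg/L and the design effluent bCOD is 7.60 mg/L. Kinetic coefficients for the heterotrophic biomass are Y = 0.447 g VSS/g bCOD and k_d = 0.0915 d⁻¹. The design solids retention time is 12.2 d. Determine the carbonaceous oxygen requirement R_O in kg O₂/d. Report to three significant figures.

R_O ≈ 389 kg O₂/d

Correct the yield for decay: Y_obs = Y/(1 + k_d θ_c) = 0.447 / (1 + 0.0915 × 12.2) = 0.447 / 2.116 = 0.2112.
ΔS = 2210 − 7.60 = 2202 mg/L, so the substrate removal rate is 252 × 2202/1000 = 555.0 kg bCOD/d.
Biomass synthesised: P_X = Y_obs × 555.0 = 117.2 kg VSS/d.
Carbonaceous O₂ demand = substrate oxidised − cell-mass equivalent = 555.0 − 1.42 × 117.2 = 388.5 kg O₂/d.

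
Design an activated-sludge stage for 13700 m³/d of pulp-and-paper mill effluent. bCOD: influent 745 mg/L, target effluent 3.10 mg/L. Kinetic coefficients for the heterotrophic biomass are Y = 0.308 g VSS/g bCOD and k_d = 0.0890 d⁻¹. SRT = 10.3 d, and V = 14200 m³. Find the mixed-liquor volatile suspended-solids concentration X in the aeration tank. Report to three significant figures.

X ≈ 1180 mg/L

X = Y·Q·ΔS·θ_c / [V·(1 + k_d θ_c)] = 0.308 × 13700 × (745 − 3.10) × 10.3 / [14200 × (1 + 0.0890 × 10.3)] = 1185 mg/L.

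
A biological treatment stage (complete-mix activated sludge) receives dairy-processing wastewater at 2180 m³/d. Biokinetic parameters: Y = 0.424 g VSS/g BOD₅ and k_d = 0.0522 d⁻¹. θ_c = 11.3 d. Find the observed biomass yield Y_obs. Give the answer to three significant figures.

Y_obs = Y / (1 + k_d θ_c) = 0.424 / (1 + 0.0522 × 11.3) = 0.424 / 1.590 = 0.2667.

Y_obs ≈ 0.267 g VSS/g BOD₅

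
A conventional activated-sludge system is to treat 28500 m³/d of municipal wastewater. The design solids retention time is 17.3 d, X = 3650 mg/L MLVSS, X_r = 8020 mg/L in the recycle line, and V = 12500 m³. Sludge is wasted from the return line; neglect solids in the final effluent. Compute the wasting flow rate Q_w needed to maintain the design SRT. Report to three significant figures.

Q_w = (V·X)/(θ_c X_r) = 12500 × 3650 / (17.3 × 8020) = 328.8 m³/d.

Q_w ≈ 329 m³/d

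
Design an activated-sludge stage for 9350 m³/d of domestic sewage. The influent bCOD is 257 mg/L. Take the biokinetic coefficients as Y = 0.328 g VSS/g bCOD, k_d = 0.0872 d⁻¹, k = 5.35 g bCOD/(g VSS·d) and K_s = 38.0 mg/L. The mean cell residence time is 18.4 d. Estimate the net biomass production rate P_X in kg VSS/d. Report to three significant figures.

P_X ≈ 299 kg VSS/d

From the Monod/SRT balance for a CMAS, S = K_s·(1+k_d θ_c)/[θ_c·(Y k − k_d) − 1] = 38.0 × (1 + 0.0872 × 18.4) / [18.4 × (0.328 × 5.35 − 0.0872) − 1] = 98.97 / 29.68 = 3.334 mg/L.
Y_obs = Y / (1 + k_d θ_c) = 0.328 / (1 + 0.0872 × 18.4) = 0.328 / 2.604 = 0.1259.
Mass of bCOD removed per day: Q(S₀ − S) = 9350 × 253.7 g/m³ = 2372 kg/d.
So the net sludge growth is P_X = 0.1259 × 2372 = 298.7 kg VSS/d.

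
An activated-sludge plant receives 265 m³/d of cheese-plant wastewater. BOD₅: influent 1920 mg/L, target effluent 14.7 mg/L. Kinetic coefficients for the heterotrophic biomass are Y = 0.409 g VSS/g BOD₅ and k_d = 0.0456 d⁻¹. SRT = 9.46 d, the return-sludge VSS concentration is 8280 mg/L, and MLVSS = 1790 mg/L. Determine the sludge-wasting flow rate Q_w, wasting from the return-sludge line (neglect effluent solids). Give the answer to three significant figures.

Steady-state biomass mass balance: V·X·(1 + k_d·θ_c) = Y·Q·(S₀ − S)·θ_c, so V = 0.409 × 265 × (1920 − 14.7) × 9.46 / [1790 × (1 + 0.0456 × 9.46)] = 1.95×10^6 / 2562 = 762.5 m³.
Q_w = (V·X)/(θ_c X_r) = 762.5 × 1790 / (9.46 × 8280) = 17.42 m³/d.

Q_w ≈ 17.4 m³/d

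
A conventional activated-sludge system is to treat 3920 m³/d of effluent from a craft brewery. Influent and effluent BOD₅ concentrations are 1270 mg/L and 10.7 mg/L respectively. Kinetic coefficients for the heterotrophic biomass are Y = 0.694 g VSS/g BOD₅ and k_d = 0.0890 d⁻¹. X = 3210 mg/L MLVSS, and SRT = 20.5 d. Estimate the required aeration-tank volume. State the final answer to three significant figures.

Rearranging the biomass balance for a CMAS with decay, V = Y·Q·ΔS·θ_c / [X·(1+k_d θ_c)] = 0.694 × 3920 × (1270 − 10.7) × 20.5 / [3210 × (1 + 0.0890 × 20.5)] = 7.02×10^7 / 9067 = 7746 m³.

V ≈ 7750 m³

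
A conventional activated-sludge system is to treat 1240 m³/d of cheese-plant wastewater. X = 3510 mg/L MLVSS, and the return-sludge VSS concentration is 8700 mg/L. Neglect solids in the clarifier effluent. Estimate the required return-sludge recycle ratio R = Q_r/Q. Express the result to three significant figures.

R = Q_r/Q = X/(X_r − X) = 3510 / (8700 − 3510) = 0.6763.

R ≈ 0.676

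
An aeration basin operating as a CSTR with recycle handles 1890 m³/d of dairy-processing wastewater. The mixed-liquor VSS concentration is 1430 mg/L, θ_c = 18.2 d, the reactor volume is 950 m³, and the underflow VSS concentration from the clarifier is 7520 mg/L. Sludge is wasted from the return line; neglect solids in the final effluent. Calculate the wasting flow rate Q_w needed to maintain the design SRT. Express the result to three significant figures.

θ_c = V·X/(Q_w·X_r) when wasting from the recycle, so Q_w = V·X/(θ_c·X_r) = 950.0 × 1430 / (18.2 × 7520) = 9.926 m³/d.

Q_w ≈ 9.93 m³/d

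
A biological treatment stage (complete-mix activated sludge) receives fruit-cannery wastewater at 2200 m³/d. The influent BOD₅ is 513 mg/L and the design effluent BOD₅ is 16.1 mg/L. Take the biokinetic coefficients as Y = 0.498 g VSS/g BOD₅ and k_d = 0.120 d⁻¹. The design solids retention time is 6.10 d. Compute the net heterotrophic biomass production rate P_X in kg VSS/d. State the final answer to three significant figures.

The observed yield is Y_obs = Y/(1 + k_d·θ_c) = 0.498 / (1 + 0.120 × 6.10) = 0.498 / 1.732 = 0.2875 g VSS per g BOD₅ removed.
Substrate removed = Q·(S₀ − S) = 2200 m³/d × (513 − 16.1) g/m³ = 1.09×10^6 g/d = 1093 kg/d.
Net biomass production P_X = Y_obs × Q·(S₀ − S) = 0.2875 × 1093 = 314.3 kg VSS/d.

P_X ≈ 314 kg VSS/d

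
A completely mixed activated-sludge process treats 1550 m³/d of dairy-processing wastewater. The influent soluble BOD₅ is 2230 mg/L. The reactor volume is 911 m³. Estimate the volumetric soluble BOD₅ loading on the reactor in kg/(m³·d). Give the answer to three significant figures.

L_v ≈ 3.79 kg soluble BOD₅/(m³·d)

L_v = Q S₀ / V = 1550 × 2230 × 10⁻³ / 911.0 = 3.794 kg/(m³·d).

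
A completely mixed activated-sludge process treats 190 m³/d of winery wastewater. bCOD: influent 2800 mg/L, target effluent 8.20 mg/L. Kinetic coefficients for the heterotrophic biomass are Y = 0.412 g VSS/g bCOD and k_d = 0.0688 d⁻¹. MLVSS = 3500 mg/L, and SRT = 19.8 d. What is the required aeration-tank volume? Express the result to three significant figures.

From the SRT design equation V = Y Q (S₀−S) θ_c / [X (1 + k_d θ_c)] = 0.412 × 190 × (2800 − 8.20) × 19.8 / [3500 × (1 + 0.0688 × 19.8)] = 4.33×10^6 / 8268 = 523.4 m³.

V ≈ 523 m³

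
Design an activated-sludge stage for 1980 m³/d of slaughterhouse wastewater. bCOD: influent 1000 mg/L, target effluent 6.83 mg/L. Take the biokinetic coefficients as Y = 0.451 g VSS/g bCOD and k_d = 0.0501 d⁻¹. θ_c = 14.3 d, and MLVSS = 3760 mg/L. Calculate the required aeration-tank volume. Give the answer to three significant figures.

Rearranging the biomass balance for a CMAS with decay, V = Y·Q·ΔS·θ_c / [X·(1+k_d θ_c)] = 0.451 × 1980 × (1000 − 6.83) × 14.3 / [3760 × (1 + 0.0501 × 14.3)] = 1.27×10^7 / 6454 = 1965 m³.

V ≈ 1970 m³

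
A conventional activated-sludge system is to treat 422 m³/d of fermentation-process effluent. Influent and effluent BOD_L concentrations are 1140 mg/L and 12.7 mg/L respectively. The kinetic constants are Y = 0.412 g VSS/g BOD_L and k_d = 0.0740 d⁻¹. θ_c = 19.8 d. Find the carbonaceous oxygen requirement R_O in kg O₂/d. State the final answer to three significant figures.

Correct the yield for decay: Y_obs = Y/(1 + k_d θ_c) = 0.412 / (1 + 0.0740 × 19.8) = 0.412 / 2.465 = 0.1671.
Q·(S₀ − S) = 422 × (1140 − 12.7) × 10⁻³ = 475.7 kg/d removed.
Biomass synthesised: P_X = Y_obs × 475.7 = 79.51 kg VSS/d.
R_O = Q·ΔS − 1.42 P_X = 475.7 − 112.9 = 362.8 kg O₂/d.

R_O ≈ 363 kg O₂/d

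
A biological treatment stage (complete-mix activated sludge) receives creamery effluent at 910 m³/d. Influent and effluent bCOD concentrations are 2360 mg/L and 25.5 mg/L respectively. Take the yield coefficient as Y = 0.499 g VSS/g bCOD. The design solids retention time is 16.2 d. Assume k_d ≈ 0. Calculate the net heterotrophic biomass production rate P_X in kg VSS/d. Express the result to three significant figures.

P_X ≈ 1060 kg VSS/d

No decay correction is needed, so Y_obs = Y = 0.499.
Substrate removed = Q·(S₀ − S) = 910 m³/d × (2360 − 25.5) g/m³ = 2.12×10^6 g/d = 2124 kg/d.
So the net sludge growth is P_X = 0.4990 × 2124 = 1060 kg VSS/d.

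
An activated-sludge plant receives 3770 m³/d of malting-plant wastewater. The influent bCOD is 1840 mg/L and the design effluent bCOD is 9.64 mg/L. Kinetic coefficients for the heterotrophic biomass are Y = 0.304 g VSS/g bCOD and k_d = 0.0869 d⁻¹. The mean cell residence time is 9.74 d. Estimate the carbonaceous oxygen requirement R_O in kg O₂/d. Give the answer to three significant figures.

The observed yield is Y_obs = Y/(1 + k_d·θ_c) = 0.304 / (1 + 0.0869 × 9.74) = 0.304 / 1.846 = 0.1646 g VSS per g bCOD removed.
Substrate removed = Q·(S₀ − S) = 3770 m³/d × (1840 − 9.64) g/m³ = 6.9×10^6 g/d = 6900 kg/d.
P_X = Y_obs·Q·(S₀ − S) = 0.1646 × 6900 = 1136 kg VSS/d.
R_O = Q·ΔS − 1.42 P_X = 6900 − 1613 = 5287 kg O₂/d.

R_O ≈ 5290 kg O₂/d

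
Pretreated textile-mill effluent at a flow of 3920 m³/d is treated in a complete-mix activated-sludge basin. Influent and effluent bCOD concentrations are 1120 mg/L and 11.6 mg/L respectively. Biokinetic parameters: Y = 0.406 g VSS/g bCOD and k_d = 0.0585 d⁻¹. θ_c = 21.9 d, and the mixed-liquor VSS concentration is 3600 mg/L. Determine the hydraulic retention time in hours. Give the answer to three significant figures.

Steady-state biomass mass balance: V·X·(1 + k_d·θ_c) = Y·Q·(S₀ − S)·θ_c, so V = 0.406 × 3920 × (1120 − 11.6) × 21.9 / [3600 × (1 + 0.0585 × 21.9)] = 3.86×10^7 / 8212 = 4704 m³.
HRT = V/Q = 4704 m³ / 3920 m³·d⁻¹ = 1.200 d × 24 = 28.80 h.

τ ≈ 28.8 h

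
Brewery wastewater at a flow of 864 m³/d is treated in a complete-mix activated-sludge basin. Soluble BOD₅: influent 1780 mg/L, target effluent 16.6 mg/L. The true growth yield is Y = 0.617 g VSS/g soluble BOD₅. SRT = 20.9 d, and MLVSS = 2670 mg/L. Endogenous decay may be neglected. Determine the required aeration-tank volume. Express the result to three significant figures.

V ≈ 7360 m³

V·X = Y·Q·ΔS·θ_c gives V = 0.617 × 864 × (1780 − 16.6) × 20.9 / 2670 = 7358 m³.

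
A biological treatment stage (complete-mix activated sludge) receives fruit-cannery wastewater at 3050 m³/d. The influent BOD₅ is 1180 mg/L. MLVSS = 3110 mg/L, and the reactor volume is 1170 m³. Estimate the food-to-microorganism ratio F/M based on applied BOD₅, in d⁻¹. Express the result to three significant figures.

Food-to-microorganism ratio F/M = Q S₀ / (V X) = 3050 × 1180 / (1170 × 3110) = 0.9891 d⁻¹.

F/M ≈ 0.989 d⁻¹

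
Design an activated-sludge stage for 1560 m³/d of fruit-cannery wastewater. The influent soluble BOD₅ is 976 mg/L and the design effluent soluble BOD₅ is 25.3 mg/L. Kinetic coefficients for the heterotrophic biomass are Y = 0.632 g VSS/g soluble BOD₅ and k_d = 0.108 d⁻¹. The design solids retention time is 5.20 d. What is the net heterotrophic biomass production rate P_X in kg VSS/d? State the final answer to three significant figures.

The observed yield is Y_obs = Y/(1 + k_d·θ_c) = 0.632 / (1 + 0.108 × 5.20) = 0.632 / 1.562 = 0.4047 g VSS per g soluble BOD₅ removed.
Q·(S₀ − S) = 1560 × (976 − 25.3) × 10⁻³ = 1483 kg/d removed.
Biomass produced: P_X = Y_obs·Q·ΔS = 0.4047 × 1483 ≈ 600.2 kg VSS/d.

P_X ≈ 600 kg VSS/d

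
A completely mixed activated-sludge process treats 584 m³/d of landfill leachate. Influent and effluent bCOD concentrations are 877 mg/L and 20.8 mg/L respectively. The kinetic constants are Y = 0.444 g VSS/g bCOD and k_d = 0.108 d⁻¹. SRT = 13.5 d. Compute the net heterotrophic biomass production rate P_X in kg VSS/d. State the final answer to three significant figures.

Observed yield with endogenous decay: Y_obs = Y / (1 + k_d·θ_c) = 0.444 / (1 + 0.108 × 13.5) = 0.444 / 2.458 = 0.1806 g VSS/g bCOD.
ΔS = 877 − 20.8 = 856.2 mg/L, so the substrate removal rate is 584 × 856.2/1000 = 500.0 kg bCOD/d.
Biomass produced: P_X = Y_obs·Q·ΔS = 0.1806 × 500.0 ≈ 90.32 kg VSS/d.

P_X ≈ 90.3 kg VSS/d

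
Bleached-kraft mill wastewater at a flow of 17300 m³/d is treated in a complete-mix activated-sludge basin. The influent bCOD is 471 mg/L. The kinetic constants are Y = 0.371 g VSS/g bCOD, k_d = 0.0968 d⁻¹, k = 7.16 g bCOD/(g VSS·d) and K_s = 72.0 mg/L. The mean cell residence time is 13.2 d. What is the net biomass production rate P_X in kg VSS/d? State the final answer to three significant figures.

P_X ≈ 1310 kg VSS/d

For a completely mixed reactor with recycle the Lawrence–McCarty relation gives S = K_s·(1 + k_d·θ_c) / [θ_c·(Y·k − k_d) − 1] = 72.0 × (1 + 0.0968 × 13.2) / [13.2 × (0.371 × 7.16 − 0.0968) − 1] = 164.0 / 32.79 = 5.002 mg/L.
Y_obs = Y / (1 + k_d θ_c) = 0.371 / (1 + 0.0968 × 13.2) = 0.371 / 2.278 = 0.1629.
Mass of bCOD removed per day: Q(S₀ − S) = 17300 × 466.0 g/m³ = 8062 kg/d.
Biomass produced: P_X = Y_obs·Q·ΔS = 0.1629 × 8062 ≈ 1313 kg VSS/d.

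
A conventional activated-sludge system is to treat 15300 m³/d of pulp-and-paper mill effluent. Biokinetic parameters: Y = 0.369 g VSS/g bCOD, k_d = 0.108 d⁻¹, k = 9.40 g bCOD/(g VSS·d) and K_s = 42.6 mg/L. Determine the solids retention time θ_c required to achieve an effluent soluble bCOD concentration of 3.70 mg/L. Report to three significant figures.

θ_c ≈ 5.91 d

Specific growth rate at S = 3.70 mg/L: μ = YkS/(K_s+S) = 0.369·9.40·3.70/(42.6+3.70) = 0.2772 d⁻¹.
1/θ_c = 0.2772 − 0.108 = 0.1692 d⁻¹, so θ_c = 5.911 d.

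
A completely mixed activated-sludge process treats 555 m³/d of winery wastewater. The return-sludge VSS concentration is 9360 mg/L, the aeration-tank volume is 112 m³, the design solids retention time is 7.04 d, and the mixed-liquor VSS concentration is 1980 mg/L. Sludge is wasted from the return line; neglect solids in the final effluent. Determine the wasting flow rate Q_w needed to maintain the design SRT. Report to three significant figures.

Q_w ≈ 3.37 m³/d

Q_w = (V·X)/(θ_c X_r) = 112.0 × 1980 / (7.04 × 9360) = 3.365 m³/d.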